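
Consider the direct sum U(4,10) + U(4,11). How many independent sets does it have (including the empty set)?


For a direct sum, |I(M1+M2)| = |I(M1)| * |I(M2)|.
|I(U(4,10))| = sum C(10,k) for k=0..4 = 386.
|I(U(4,11))| = sum C(11,k) for k=0..4 = 562.
Total = 386 * 562 = 216932.

216932


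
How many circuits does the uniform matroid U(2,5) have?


In U(2,5), circuits are the (3)-element subsets.
Any set of 3 elements is dependent, and removing any one element gives
an independent set of size 2, so it is a minimal dependent set.
Number of circuits = C(5,3) = (5 * 4 * 3) / (1 * 2 * 3) = 10.

10


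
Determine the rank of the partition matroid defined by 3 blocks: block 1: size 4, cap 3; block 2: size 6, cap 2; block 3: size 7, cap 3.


Rank of a partition matroid = sum of min(|Si|, ci) for each block.
= min(4,3) + min(6,2) + min(7,3)
= 3 + 2 + 3
= 8.

8


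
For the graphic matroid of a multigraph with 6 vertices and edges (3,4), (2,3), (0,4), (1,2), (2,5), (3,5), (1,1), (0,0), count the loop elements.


In a graphic matroid, a loop is a self-loop edge (u,u) with rank 0.
Examining all 8 edges for self-loops...
Self-loops found: (1,1), (0,0)
Number of loops = 2.

2


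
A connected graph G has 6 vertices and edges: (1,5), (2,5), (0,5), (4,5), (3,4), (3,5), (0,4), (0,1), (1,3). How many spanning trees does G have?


By Kirchhoff's matrix tree theorem, the number of spanning trees equals
the determinant of any cofactor of the Laplacian matrix L.
G has 6 vertices and 9 edges.
Computing the (5 x 5) cofactor determinant gives 45.

45


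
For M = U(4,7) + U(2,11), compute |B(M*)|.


(M1+M2)* = M1* + M2*.
M1* = U(3,7), bases: C(7,3) = 35.
M2* = U(9,11), bases: C(11,9) = 55.
|B(M*)| = 35 * 55 = 1925.

1925


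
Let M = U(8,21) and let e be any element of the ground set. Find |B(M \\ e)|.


Deleting e from U(8,21) gives U(8,20) since n > r.
Bases of U(8,20) = C(20,8) = 20! / (8! * 12!) = 125970.

125970


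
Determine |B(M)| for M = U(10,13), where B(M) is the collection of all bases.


Bases of U(10,13) are all 10-element subsets of the 13-element ground set.
Number of bases = C(13,10).
C(13,10) = 13! / (10! * 3!) = 286.

286


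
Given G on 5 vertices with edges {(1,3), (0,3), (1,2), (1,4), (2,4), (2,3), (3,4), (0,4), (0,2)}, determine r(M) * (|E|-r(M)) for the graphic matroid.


r(M) = |V| - c = 5 - 1 = 4.
nullity = |E| - r(M) = 9 - 4 = 5.
Product = 4 * 5 = 20.

20


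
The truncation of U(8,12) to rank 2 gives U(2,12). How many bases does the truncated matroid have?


Truncating U(8,12) to rank 2 gives U(2,12).
Bases of U(2,12) are all 2-element subsets of 12 elements.
Number of bases = (12 choose 2) = 66.

66


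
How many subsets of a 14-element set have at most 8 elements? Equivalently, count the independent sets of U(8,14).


Independent sets of U(8,14) are all subsets of size <= 8.
Count = C(14,0) + C(14,1) + C(14,2) + C(14,3) + C(14,4) + C(14,5) + C(14,6) + C(14,7) + C(14,8)
     = 1 + 14 + 91 + 364 + 1001 + 2002 + 3003 + 3432 + 3003
     = 12911.

12911


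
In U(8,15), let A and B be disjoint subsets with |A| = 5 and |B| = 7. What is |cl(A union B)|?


|A union B| = 5 + 7 = 12 (disjoint).
In U(8,15), cl(S) = S if |S| < 8, else cl(S) = E.
Since 12 >= 8, cl(A union B) = E.
|cl(A union B)| = 15.

15


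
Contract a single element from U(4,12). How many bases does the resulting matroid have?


Contracting e from U(4,12) gives U(3,11).
Bases of U(3,11) = C(11,3) = (11 * 10 * 9) / (1 * 2 * 3) = 165.

165


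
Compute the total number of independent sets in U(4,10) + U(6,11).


For a direct sum, |I(M1+M2)| = |I(M1)| * |I(M2)|.
|I(U(4,10))| = sum C(10,k) for k=0..4 = 386.
|I(U(6,11))| = sum C(11,k) for k=0..6 = 1486.
Total = 386 * 1486 = 573596.

573596


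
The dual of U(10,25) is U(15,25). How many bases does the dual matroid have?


The dual of U(r,n) is U(n-r, n) = U(15,25).
Bases of U(15,25) are all (15)-element subsets.
|B(M*)| = C(25,15) = 25! / (15! * 10!) = 3268760.

3268760


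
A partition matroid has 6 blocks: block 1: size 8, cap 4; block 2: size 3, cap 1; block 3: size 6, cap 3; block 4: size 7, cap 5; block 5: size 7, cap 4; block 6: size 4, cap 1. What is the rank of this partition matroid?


Rank of a partition matroid = sum of min(|Si|, ci) for each block.
= min(8,4) + min(3,1) + min(6,3) + min(7,5) + min(7,4) + min(4,1)
= 4 + 1 + 3 + 5 + 4 + 1
= 18.

18


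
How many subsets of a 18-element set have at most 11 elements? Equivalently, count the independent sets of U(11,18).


Independent sets of U(11,18) are all subsets of size <= 11.
Count = C(18,0) + C(18,1) + C(18,2) + C(18,3) + C(18,4) + C(18,5) + C(18,6) + C(18,7) + C(18,8) + C(18,9) + C(18,10) + C(18,11)
     = 1 + 18 + 153 + 816 + 3060 + 8568 + 18564 + 31824 + 43758 + 48620 + 43758 + 31824
     = 230964.

230964


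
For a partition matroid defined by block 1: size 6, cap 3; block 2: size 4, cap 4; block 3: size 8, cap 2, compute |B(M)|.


A basis picks exactly ci elements from block i.
Number of bases = product of C(|Si|, ci).
= C(6,3) * C(4,4) * C(8,2)
= 20 * 1 * 28
= 560.

560


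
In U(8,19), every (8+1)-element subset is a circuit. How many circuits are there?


In U(8,19), circuits are the (9)-element subsets.
Any set of 9 elements is dependent, and removing any one element gives
an independent set of size 8, so it is a minimal dependent set.
Number of circuits = C(19,9) = 92378.

92378


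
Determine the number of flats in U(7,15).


Flats of U(7,15): every subset of size < 7 is a flat, plus E itself.
Count = (15 choose 0) + (15 choose 1) + (15 choose 2) + (15 choose 3) + (15 choose 4) + (15 choose 5) + (15 choose 6) + 1
     = 1 + 15 + 105 + 455 + 1365 + 3003 + 5005 + 1
     = 9950.

9950


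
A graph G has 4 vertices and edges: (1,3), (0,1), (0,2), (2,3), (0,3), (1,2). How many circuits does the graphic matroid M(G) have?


A circuit in a graphic matroid = edge set of a simple cycle.
G has 4 vertices and 6 edges.
Enumerating all minimal edge subsets forming cycles...
Total circuits found: 7.

7


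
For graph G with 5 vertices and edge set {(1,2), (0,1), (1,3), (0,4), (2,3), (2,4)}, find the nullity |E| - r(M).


Cycle rank (nullity) = |E| - r(M) = |E| - (|V| - c).
|E| = 6, |V| = 5, c = 1.
Nullity = 6 - (5 - 1) = 6 - 4 = 2.

2


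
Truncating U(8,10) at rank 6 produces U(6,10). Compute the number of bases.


Truncating U(8,10) to rank 6 gives U(6,10).
Bases of U(6,10) are all 6-element subsets of 10 elements.
Number of bases = C(10,6) = 10! / (6! * 4!) = 210.

210


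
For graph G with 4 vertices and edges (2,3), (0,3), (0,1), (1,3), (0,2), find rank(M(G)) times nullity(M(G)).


r(M) = |V| - c = 4 - 1 = 3.
nullity = |E| - r(M) = 5 - 3 = 2.
Product = 3 * 2 = 6.

6


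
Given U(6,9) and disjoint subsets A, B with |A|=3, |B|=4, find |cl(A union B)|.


|A union B| = 3 + 4 = 7 (disjoint).
In U(6,9), cl(S) = S if |S| < 6, else cl(S) = E.
Since 7 >= 6, cl(A union B) = E.
|cl(A union B)| = 9.

9


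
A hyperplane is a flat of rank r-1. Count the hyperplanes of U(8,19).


Hyperplanes of U(8,19) are flats of rank 7.
In a uniform matroid, these are exactly the (7)-element subsets.
Count = C(19,7) = 19! / (7! * 12!) = 50388.

50388


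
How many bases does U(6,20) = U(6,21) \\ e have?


Deleting e from U(6,21) gives U(6,20) since n > r.
Bases of U(6,20) = (20 choose 6) = 38760.

38760


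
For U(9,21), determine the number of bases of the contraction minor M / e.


Contracting e from U(9,21) gives U(8,20).
Bases of U(8,20) = (20 choose 8) = 125970.

125970


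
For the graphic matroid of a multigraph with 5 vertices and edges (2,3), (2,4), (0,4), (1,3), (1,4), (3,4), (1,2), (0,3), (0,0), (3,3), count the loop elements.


In a graphic matroid, a loop is a self-loop edge (u,u) with rank 0.
Examining all 10 edges for self-loops...
Self-loops found: (0,0), (3,3)
Number of loops = 2.

2


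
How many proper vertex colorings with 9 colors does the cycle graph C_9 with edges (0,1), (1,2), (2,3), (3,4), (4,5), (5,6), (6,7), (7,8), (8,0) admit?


P(C_9, k) = (k-1)^9 + (-1)^9*(k-1).
P(9) = (8)^9 - 8
= 134217728 - 8 = 134217720.

134217720


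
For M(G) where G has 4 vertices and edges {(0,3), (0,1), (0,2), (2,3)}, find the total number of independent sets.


An independent set in a graphic matroid is an acyclic edge subset.
G has 4 vertices and 4 edges.
Enumerate all 2^4 = 16 subsets, checking for acyclicity.
Total independent sets = 14.

14


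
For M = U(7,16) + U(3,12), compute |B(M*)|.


(M1+M2)* = M1* + M2*.
M1* = U(9,16), bases: C(16,9) = 11440.
M2* = U(9,12), bases: C(12,9) = 220.
|B(M*)| = 11440 * 220 = 2516800.

2516800


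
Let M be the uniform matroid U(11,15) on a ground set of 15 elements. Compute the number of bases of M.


Bases of U(11,15) are all 11-element subsets of the 15-element ground set.
Number of bases = C(15,11).
C(15,11) = 1365.

1365


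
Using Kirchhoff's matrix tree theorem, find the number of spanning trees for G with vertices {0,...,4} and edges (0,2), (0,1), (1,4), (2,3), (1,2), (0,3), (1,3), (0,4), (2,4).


By Kirchhoff's matrix tree theorem, the number of spanning trees equals
the determinant of any cofactor of the Laplacian matrix L.
G has 5 vertices and 9 edges.
Computing the (4 x 4) cofactor determinant gives 75.

75


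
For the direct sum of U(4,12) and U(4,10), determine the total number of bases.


Bases of a direct sum M1 + M2: |B| = |B(M1)| * |B(M2)|.
|B(U(4,12))| = C(12,4) = 495.
|B(U(4,10))| = C(10,4) = 210.
Total bases = 495 * 210 = 103950.

103950


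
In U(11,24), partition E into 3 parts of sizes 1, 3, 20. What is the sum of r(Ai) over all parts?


r(Ai) = min(|Ai|, 11) for each part.
Sum = min(1,11) + min(3,11) + min(20,11)
    = 1 + 3 + 11
    = 15.

15


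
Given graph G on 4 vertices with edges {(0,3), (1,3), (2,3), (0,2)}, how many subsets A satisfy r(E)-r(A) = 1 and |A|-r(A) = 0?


R(x,y) = sum over A in 2^E of x^(r(E)-r(A)) * y^(|A|-r(A)).
G has 4 vertices, 4 edges. r(E) = 3.
Enumerate all 2^4 = 16 subsets.
Count subsets with r(E)-r(A)=1 and |A|-r(A)=0: 6.

6


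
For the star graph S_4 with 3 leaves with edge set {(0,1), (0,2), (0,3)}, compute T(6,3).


A star on 4 vertices is a tree with 3 edges.
T(x,y) = x^(3) for any tree.
T(6,3) = 6^3 = 216.

216


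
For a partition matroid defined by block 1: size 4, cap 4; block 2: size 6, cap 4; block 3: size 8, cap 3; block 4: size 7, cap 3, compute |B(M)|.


A basis picks exactly ci elements from block i.
Number of bases = product of C(|Si|, ci).
= C(4,4) * C(6,4) * C(8,3) * C(7,3)
= 1 * 15 * 56 * 35
= 29400.

29400


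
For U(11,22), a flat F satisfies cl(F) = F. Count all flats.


Flats of U(11,22): every subset of size < 11 is a flat, plus E itself.
Count = (22 choose 0) + (22 choose 1) + (22 choose 2) + (22 choose 3) + (22 choose 4) + (22 choose 5) + (22 choose 6) + (22 choose 7) + (22 choose 8) + (22 choose 9) + (22 choose 10) + 1
     = 1 + 22 + 231 + 1540 + 7315 + 26334 + 74613 + 170544 + 319770 + 497420 + 646646 + 1
     = 1744437.

1744437


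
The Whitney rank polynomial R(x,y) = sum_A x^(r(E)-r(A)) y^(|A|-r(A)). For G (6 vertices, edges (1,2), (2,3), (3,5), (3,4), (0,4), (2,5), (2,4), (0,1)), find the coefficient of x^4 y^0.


R(x,y) = sum over A in 2^E of x^(r(E)-r(A)) * y^(|A|-r(A)).
G has 6 vertices, 8 edges. r(E) = 5.
Enumerate all 2^8 = 256 subsets.
Count subsets with r(E)-r(A)=4 and |A|-r(A)=0: 8.

8


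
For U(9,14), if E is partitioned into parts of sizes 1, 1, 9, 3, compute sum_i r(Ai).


r(Ai) = min(|Ai|, 9) for each part.
Sum = min(1,9) + min(1,9) + min(9,9) + min(3,9)
    = 1 + 1 + 9 + 3
    = 14.

14


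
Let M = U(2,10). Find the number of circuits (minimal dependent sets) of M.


In U(2,10), circuits are the (3)-element subsets.
Any set of 3 elements is dependent, and removing any one element gives
an independent set of size 2, so it is a minimal dependent set.
Number of circuits = (10 choose 3) = 120.

120


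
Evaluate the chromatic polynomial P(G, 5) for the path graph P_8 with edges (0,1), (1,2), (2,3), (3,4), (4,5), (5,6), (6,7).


P(P_8, k) = k * (k-1)^(7).
P(5) = 5 * 4^7 = 5 * 16384 = 81920.

81920


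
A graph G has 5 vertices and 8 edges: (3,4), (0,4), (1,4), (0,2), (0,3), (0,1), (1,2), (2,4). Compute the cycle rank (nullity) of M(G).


Cycle rank (nullity) = |E| - r(M) = |E| - (|V| - c).
|E| = 8, |V| = 5, c = 1.
Nullity = 8 - (5 - 1) = 8 - 4 = 4.

4


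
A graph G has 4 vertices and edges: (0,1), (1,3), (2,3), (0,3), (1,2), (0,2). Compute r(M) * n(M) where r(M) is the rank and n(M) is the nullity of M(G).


r(M) = |V| - c = 4 - 1 = 3.
nullity = |E| - r(M) = 6 - 3 = 3.
Product = 3 * 3 = 9.

9


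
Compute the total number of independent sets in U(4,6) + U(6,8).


For a direct sum, |I(M1+M2)| = |I(M1)| * |I(M2)|.
|I(U(4,6))| = sum C(6,k) for k=0..4 = 57.
|I(U(6,8))| = sum C(8,k) for k=0..6 = 247.
Total = 57 * 247 = 14079.

14079


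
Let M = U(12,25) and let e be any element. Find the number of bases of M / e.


Contracting e from U(12,25) gives U(11,24).
Bases of U(11,24) = C(24,11) = 2496144.

2496144


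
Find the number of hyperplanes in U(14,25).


Hyperplanes of U(14,25) are flats of rank 13.
In a uniform matroid, these are exactly the (13)-element subsets.
Count = C(25,13) = 5200300.

5200300


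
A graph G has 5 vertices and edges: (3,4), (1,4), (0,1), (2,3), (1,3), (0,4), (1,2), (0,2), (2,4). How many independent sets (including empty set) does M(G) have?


An independent set in a graphic matroid is an acyclic edge subset.
G has 5 vertices and 9 edges.
Enumerate all 2^9 = 512 subsets, checking for acyclicity.
Total independent sets = 198.

198


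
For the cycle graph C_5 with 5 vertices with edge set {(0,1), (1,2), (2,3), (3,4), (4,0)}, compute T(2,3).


T(C_5; x,y) = x + x^2 + ... + x^(4) + y.
T(2,3) = 2^1 + 2^2 + 2^3 + 2^4 + 3
= 2 + 4 + 8 + 16 + 3
= 33.

33


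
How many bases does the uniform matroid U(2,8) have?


Bases of U(2,8) are all 2-element subsets of the 8-element ground set.
Number of bases = C(8,2).
C(8,2) = 8! / (2! * 6!) = 28.

28


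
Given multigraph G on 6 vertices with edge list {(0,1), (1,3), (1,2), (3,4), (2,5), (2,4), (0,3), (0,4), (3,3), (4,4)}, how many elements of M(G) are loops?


In a graphic matroid, a loop is a self-loop edge (u,u) with rank 0.
Examining all 10 edges for self-loops...
Self-loops found: (3,3), (4,4)
Number of loops = 2.

2


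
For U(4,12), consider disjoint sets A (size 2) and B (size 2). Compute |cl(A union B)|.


|A union B| = 2 + 2 = 4 (disjoint).
In U(4,12), cl(S) = S if |S| < 4, else cl(S) = E.
Since 4 >= 4, cl(A union B) = E.
|cl(A union B)| = 12.

12


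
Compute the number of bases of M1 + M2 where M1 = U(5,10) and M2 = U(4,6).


Bases of a direct sum M1 + M2: |B| = |B(M1)| * |B(M2)|.
|B(U(5,10))| = C(10,5) = 252.
|B(U(4,6))| = C(6,4) = 15.
Total bases = 252 * 15 = 3780.

3780


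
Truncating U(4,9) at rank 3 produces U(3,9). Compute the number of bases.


Truncating U(4,9) to rank 3 gives U(3,9).
Bases of U(3,9) are all 3-element subsets of 9 elements.
Number of bases = C(9,3) = (9 * 8 * 7) / (1 * 2 * 3) = 84.

84


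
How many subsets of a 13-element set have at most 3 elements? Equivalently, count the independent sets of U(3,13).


Independent sets of U(3,13) are all subsets of size <= 3.
Count = (13 choose 0) + (13 choose 1) + (13 choose 2) + (13 choose 3)
     = 1 + 13 + 78 + 286
     = 378.

378


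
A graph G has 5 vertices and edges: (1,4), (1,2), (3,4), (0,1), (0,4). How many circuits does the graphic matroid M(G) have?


A circuit in a graphic matroid = edge set of a simple cycle.
G has 5 vertices and 5 edges.
Enumerating all minimal edge subsets forming cycles...
Total circuits found: 1.

1


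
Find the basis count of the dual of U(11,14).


The dual of U(r,n) is U(n-r, n) = U(3,14).
Bases of U(3,14) are all (3)-element subsets.
|B(M*)| = (14 choose 3) = 364.

364


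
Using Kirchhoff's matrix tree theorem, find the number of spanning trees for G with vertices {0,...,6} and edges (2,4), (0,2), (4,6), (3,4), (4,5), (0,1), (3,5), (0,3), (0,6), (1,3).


By Kirchhoff's matrix tree theorem, the number of spanning trees equals
the determinant of any cofactor of the Laplacian matrix L.
G has 7 vertices and 10 edges.
Computing the (6 x 6) cofactor determinant gives 84.

84


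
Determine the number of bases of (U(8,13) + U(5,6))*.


(M1+M2)* = M1* + M2*.
M1* = U(5,13), bases: C(13,5) = 1287.
M2* = U(1,6), bases: C(6,1) = 6.
|B(M*)| = 1287 * 6 = 7722.

7722


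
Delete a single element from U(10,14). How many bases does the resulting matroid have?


Deleting e from U(10,14) gives U(10,13) since n > r.
Bases of U(10,13) = C(13,10) = 286.

286


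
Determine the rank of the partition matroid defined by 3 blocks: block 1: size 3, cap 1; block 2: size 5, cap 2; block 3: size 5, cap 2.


Rank of a partition matroid = sum of min(|Si|, ci) for each block.
= min(3,1) + min(5,2) + min(5,2)
= 1 + 2 + 2
= 5.

5


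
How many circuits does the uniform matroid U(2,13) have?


In U(2,13), circuits are the (3)-element subsets.
Any set of 3 elements is dependent, and removing any one element gives
an independent set of size 2, so it is a minimal dependent set.
Number of circuits = C(13,3) = 13! / (3! * 10!) = 286.

286


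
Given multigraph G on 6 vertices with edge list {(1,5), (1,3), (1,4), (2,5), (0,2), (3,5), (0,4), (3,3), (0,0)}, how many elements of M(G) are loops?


In a graphic matroid, a loop is a self-loop edge (u,u) with rank 0.
Examining all 9 edges for self-loops...
Self-loops found: (3,3), (0,0)
Number of loops = 2.

2


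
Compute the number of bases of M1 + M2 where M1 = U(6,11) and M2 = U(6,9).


Bases of a direct sum M1 + M2: |B| = |B(M1)| * |B(M2)|.
|B(U(6,11))| = C(11,6) = 462.
|B(U(6,9))| = C(9,6) = 84.
Total bases = 462 * 84 = 38808.

38808


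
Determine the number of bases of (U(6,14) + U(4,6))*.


(M1+M2)* = M1* + M2*.
M1* = U(8,14), bases: C(14,8) = 3003.
M2* = U(2,6), bases: C(6,2) = 15.
|B(M*)| = 3003 * 15 = 45045.

45045


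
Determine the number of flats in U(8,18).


Flats of U(8,18): every subset of size < 8 is a flat, plus E itself.
Count = C(18,0) + C(18,1) + C(18,2) + C(18,3) + C(18,4) + C(18,5) + C(18,6) + C(18,7) + 1
     = 1 + 18 + 153 + 816 + 3060 + 8568 + 18564 + 31824 + 1
     = 63005.

63005


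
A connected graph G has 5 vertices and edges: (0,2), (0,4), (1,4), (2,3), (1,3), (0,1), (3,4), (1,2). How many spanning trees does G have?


By Kirchhoff's matrix tree theorem, the number of spanning trees equals
the determinant of any cofactor of the Laplacian matrix L.
G has 5 vertices and 8 edges.
Computing the (4 x 4) cofactor determinant gives 45.

45


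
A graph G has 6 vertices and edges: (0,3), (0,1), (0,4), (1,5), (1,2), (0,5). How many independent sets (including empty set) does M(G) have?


An independent set in a graphic matroid is an acyclic edge subset.
G has 6 vertices and 6 edges.
Enumerate all 2^6 = 64 subsets, checking for acyclicity.
Total independent sets = 56.

56


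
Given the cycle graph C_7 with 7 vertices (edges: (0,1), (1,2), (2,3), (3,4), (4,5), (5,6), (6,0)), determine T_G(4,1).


T(C_7; x,y) = x + x^2 + ... + x^(6) + y.
T(4,1) = 4^1 + 4^2 + 4^3 + 4^4 + 4^5 + 4^6 + 1
= 4 + 16 + 64 + 256 + 1024 + 4096 + 1
= 5461.

5461


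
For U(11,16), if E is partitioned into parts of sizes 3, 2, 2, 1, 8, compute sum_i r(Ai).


r(Ai) = min(|Ai|, 11) for each part.
Sum = min(3,11) + min(2,11) + min(2,11) + min(1,11) + min(8,11)
    = 3 + 2 + 2 + 1 + 8
    = 16.

16


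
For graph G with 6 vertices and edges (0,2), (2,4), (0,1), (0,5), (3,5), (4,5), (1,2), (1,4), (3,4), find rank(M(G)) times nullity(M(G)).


r(M) = |V| - c = 6 - 1 = 5.
nullity = |E| - r(M) = 9 - 5 = 4.
Product = 5 * 4 = 20.

20


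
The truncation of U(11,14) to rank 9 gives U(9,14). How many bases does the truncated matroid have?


Truncating U(11,14) to rank 9 gives U(9,14).
Bases of U(9,14) are all 9-element subsets of 14 elements.
Number of bases = C(14,9) = 14! / (9! * 5!) = 2002.

2002


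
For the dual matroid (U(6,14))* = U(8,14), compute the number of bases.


The dual of U(r,n) is U(n-r, n) = U(8,14).
Bases of U(8,14) are all (8)-element subsets.
|B(M*)| = C(14,8) = 3003.

3003


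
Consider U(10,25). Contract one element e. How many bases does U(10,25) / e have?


Contracting e from U(10,25) gives U(9,24).
Bases of U(9,24) = C(24,9) = 24! / (9! * 15!) = 1307504.

1307504


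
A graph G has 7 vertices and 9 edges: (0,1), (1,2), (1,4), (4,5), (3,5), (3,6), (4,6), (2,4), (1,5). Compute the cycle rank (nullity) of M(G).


Cycle rank (nullity) = |E| - r(M) = |E| - (|V| - c).
|E| = 9, |V| = 7, c = 1.
Nullity = 9 - (7 - 1) = 9 - 6 = 3.

3


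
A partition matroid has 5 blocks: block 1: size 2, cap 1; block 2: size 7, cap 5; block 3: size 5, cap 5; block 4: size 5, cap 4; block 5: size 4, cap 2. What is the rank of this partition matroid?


Rank of a partition matroid = sum of min(|Si|, ci) for each block.
= min(2,1) + min(7,5) + min(5,5) + min(5,4) + min(4,2)
= 1 + 5 + 5 + 4 + 2
= 17.

17


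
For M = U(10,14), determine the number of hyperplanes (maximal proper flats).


Hyperplanes of U(10,14) are flats of rank 9.
In a uniform matroid, these are exactly the (9)-element subsets.
Count = C(14,9) = 2002.

2002


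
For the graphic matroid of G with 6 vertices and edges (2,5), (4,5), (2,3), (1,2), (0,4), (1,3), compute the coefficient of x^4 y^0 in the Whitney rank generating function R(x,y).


R(x,y) = sum over A in 2^E of x^(r(E)-r(A)) * y^(|A|-r(A)).
G has 6 vertices, 6 edges. r(E) = 5.
Enumerate all 2^6 = 64 subsets.
Count subsets with r(E)-r(A)=4 and |A|-r(A)=0: 6.

6


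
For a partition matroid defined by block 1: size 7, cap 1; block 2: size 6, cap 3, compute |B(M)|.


A basis picks exactly ci elements from block i.
Number of bases = product of C(|Si|, ci).
= C(7,1) * C(6,3)
= 7 * 20
= 140.

140


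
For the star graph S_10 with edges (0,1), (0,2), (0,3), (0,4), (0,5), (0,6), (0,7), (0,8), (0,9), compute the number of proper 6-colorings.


P(tree, k) = k * (k-1)^(9) for any tree on 10 vertices.
P(6) = 6 * 5^9 = 6 * 1953125 = 11718750.

11718750


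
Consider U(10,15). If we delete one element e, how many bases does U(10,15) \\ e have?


Deleting e from U(10,15) gives U(10,14) since n > r.
Bases of U(10,14) = C(14,10) = 1001.

1001


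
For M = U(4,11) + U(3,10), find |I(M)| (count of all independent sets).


For a direct sum, |I(M1+M2)| = |I(M1)| * |I(M2)|.
|I(U(4,11))| = sum C(11,k) for k=0..4 = 562.
|I(U(3,10))| = sum C(10,k) for k=0..3 = 176.
Total = 562 * 176 = 98912.

98912


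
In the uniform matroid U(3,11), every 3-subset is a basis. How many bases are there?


Bases of U(3,11) are all 3-element subsets of the 11-element ground set.
Number of bases = C(11,3).
(11 choose 3) = 165.

165


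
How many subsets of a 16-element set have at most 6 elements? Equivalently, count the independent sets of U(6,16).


Independent sets of U(6,16) are all subsets of size <= 6.
Count = (16 choose 0) + (16 choose 1) + (16 choose 2) + (16 choose 3) + (16 choose 4) + (16 choose 5) + (16 choose 6)
     = 1 + 16 + 120 + 560 + 1820 + 4368 + 8008
     = 14893.

14893


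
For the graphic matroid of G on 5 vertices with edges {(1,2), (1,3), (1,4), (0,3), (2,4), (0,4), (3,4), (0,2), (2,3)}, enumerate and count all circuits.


A circuit in a graphic matroid = edge set of a simple cycle.
G has 5 vertices and 9 edges.
Enumerating all minimal edge subsets forming cycles...
Total circuits found: 22.

22


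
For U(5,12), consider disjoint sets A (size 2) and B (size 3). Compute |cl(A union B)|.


|A union B| = 2 + 3 = 5 (disjoint).
In U(5,12), cl(S) = S if |S| < 5, else cl(S) = E.
Since 5 >= 5, cl(A union B) = E.
|cl(A union B)| = 12.

12


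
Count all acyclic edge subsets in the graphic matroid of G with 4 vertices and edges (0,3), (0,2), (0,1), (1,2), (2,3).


An independent set in a graphic matroid is an acyclic edge subset.
G has 4 vertices and 5 edges.
Enumerate all 2^5 = 32 subsets, checking for acyclicity.
Total independent sets = 24.

24


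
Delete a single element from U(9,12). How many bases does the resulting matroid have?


Deleting e from U(9,12) gives U(9,11) since n > r.
Bases of U(9,11) = C(11,9) = 55.

55


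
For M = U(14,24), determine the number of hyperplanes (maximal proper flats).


Hyperplanes of U(14,24) are flats of rank 13.
In a uniform matroid, these are exactly the (13)-element subsets.
Count = C(24,13) = 2496144.

2496144


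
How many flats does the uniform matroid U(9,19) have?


Flats of U(9,19): every subset of size < 9 is a flat, plus E itself.
Count = (19 choose 0) + (19 choose 1) + (19 choose 2) + (19 choose 3) + (19 choose 4) + (19 choose 5) + (19 choose 6) + (19 choose 7) + (19 choose 8) + 1
     = 1 + 19 + 171 + 969 + 3876 + 11628 + 27132 + 50388 + 75582 + 1
     = 169767.

169767


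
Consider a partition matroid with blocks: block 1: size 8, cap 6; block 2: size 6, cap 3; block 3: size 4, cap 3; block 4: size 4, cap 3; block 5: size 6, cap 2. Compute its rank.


Rank of a partition matroid = sum of min(|Si|, ci) for each block.
= min(8,6) + min(6,3) + min(4,3) + min(4,3) + min(6,2)
= 6 + 3 + 3 + 3 + 2
= 17.

17


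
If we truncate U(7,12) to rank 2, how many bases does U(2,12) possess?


Truncating U(7,12) to rank 2 gives U(2,12).
Bases of U(2,12) are all 2-element subsets of 12 elements.
Number of bases = C(12,2) = 12! / (2! * 10!) = 66.

66


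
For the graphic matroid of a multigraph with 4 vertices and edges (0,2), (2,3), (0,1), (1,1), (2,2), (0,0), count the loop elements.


In a graphic matroid, a loop is a self-loop edge (u,u) with rank 0.
Examining all 6 edges for self-loops...
Self-loops found: (1,1), (2,2), (0,0)
Number of loops = 3.

3


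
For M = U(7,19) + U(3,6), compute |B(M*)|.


(M1+M2)* = M1* + M2*.
M1* = U(12,19), bases: C(19,12) = 50388.
M2* = U(3,6), bases: C(6,3) = 20.
|B(M*)| = 50388 * 20 = 1007760.

1007760


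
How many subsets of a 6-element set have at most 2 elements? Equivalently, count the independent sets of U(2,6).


Independent sets of U(2,6) are all subsets of size <= 2.
Count = C(6,0) + C(6,1) + C(6,2)
     = 1 + 6 + 15
     = 22.

22


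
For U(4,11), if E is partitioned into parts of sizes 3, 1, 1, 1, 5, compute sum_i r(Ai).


r(Ai) = min(|Ai|, 4) for each part.
Sum = min(3,4) + min(1,4) + min(1,4) + min(1,4) + min(5,4)
    = 3 + 1 + 1 + 1 + 4
    = 10.

10


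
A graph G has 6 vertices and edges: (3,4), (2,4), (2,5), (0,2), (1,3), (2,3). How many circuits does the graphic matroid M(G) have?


A circuit in a graphic matroid = edge set of a simple cycle.
G has 6 vertices and 6 edges.
Enumerating all minimal edge subsets forming cycles...
Total circuits found: 1.

1


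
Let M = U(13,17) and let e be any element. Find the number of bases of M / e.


Contracting e from U(13,17) gives U(12,16).
Bases of U(12,16) = C(16,12) = 16! / (12! * 4!) = 1820.

1820


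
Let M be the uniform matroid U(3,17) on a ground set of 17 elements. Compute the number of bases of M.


Bases of U(3,17) are all 3-element subsets of the 17-element ground set.
Number of bases = C(17,3).
C(17,3) = (17 * 16 * 15) / (1 * 2 * 3) = 680.

680


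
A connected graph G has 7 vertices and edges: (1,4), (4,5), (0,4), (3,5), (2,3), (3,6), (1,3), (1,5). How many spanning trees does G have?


By Kirchhoff's matrix tree theorem, the number of spanning trees equals
the determinant of any cofactor of the Laplacian matrix L.
G has 7 vertices and 8 edges.
Computing the (6 x 6) cofactor determinant gives 8.

8


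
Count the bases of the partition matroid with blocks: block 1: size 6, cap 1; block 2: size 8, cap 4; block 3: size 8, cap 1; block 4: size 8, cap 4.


A basis picks exactly ci elements from block i.
Number of bases = product of C(|Si|, ci).
= C(6,1) * C(8,4) * C(8,1) * C(8,4)
= 6 * 70 * 8 * 70
= 235200.

235200


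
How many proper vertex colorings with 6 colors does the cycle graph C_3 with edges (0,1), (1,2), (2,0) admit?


P(C_3, k) = (k-1)^3 + (-1)^3*(k-1).
P(6) = (5)^3 - 5
= 125 - 5 = 120.

120


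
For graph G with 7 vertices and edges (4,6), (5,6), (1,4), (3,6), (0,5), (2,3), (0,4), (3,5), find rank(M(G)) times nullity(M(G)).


r(M) = |V| - c = 7 - 1 = 6.
nullity = |E| - r(M) = 8 - 6 = 2.
Product = 6 * 2 = 12.

12


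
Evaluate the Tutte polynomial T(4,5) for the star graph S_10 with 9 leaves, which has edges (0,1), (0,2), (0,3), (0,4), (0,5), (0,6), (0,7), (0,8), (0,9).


A star on 10 vertices is a tree with 9 edges.
T(x,y) = x^(9) for any tree.
T(4,5) = 4^9 = 262144.

262144


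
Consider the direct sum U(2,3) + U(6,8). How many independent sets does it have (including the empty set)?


For a direct sum, |I(M1+M2)| = |I(M1)| * |I(M2)|.
|I(U(2,3))| = sum C(3,k) for k=0..2 = 7.
|I(U(6,8))| = sum C(8,k) for k=0..6 = 247.
Total = 7 * 247 = 1729.

1729


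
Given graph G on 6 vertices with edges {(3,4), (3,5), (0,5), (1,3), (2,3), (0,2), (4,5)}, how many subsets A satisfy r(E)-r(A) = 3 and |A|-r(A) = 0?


R(x,y) = sum over A in 2^E of x^(r(E)-r(A)) * y^(|A|-r(A)).
G has 6 vertices, 7 edges. r(E) = 5.
Enumerate all 2^7 = 128 subsets.
Count subsets with r(E)-r(A)=3 and |A|-r(A)=0: 21.

21


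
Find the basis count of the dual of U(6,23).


The dual of U(r,n) is U(n-r, n) = U(17,23).
Bases of U(17,23) are all (17)-element subsets.
|B(M*)| = C(23,17) = 23! / (17! * 6!) = 100947.

100947


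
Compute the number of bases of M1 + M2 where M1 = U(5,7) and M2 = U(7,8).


Bases of a direct sum M1 + M2: |B| = |B(M1)| * |B(M2)|.
|B(U(5,7))| = C(7,5) = 21.
|B(U(7,8))| = C(8,7) = 8.
Total bases = 21 * 8 = 168.

168


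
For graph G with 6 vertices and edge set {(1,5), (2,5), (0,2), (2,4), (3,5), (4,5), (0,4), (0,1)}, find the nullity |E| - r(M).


Cycle rank (nullity) = |E| - r(M) = |E| - (|V| - c).
|E| = 8, |V| = 6, c = 1.
Nullity = 8 - (6 - 1) = 8 - 5 = 3.

3


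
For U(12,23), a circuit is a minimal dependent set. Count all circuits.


In U(12,23), circuits are the (13)-element subsets.
Any set of 13 elements is dependent, and removing any one element gives
an independent set of size 12, so it is a minimal dependent set.
Number of circuits = C(23,13) = 1144066.

1144066


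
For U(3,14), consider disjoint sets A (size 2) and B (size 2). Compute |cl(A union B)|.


|A union B| = 2 + 2 = 4 (disjoint).
In U(3,14), cl(S) = S if |S| < 3, else cl(S) = E.
Since 4 >= 3, cl(A union B) = E.
|cl(A union B)| = 14.

14


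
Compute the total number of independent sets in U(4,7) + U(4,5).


For a direct sum, |I(M1+M2)| = |I(M1)| * |I(M2)|.
|I(U(4,7))| = sum C(7,k) for k=0..4 = 99.
|I(U(4,5))| = sum C(5,k) for k=0..4 = 31.
Total = 99 * 31 = 3069.

3069


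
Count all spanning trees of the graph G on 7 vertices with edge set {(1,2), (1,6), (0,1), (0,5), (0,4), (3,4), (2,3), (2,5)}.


By Kirchhoff's matrix tree theorem, the number of spanning trees equals
the determinant of any cofactor of the Laplacian matrix L.
G has 7 vertices and 8 edges.
Computing the (6 x 6) cofactor determinant gives 16.

16


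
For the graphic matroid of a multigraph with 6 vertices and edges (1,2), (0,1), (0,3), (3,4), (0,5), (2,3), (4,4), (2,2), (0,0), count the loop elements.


In a graphic matroid, a loop is a self-loop edge (u,u) with rank 0.
Examining all 9 edges for self-loops...
Self-loops found: (4,4), (2,2), (0,0)
Number of loops = 3.

3


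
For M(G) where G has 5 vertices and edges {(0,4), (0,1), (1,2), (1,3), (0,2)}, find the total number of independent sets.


An independent set in a graphic matroid is an acyclic edge subset.
G has 5 vertices and 5 edges.
Enumerate all 2^5 = 32 subsets, checking for acyclicity.
Total independent sets = 28.

28


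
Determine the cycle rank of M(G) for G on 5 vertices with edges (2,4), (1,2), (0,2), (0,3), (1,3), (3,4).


Cycle rank (nullity) = |E| - r(M) = |E| - (|V| - c).
|E| = 6, |V| = 5, c = 1.
Nullity = 6 - (5 - 1) = 6 - 4 = 2.

2


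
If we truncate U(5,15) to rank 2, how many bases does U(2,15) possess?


Truncating U(5,15) to rank 2 gives U(2,15).
Bases of U(2,15) are all 2-element subsets of 15 elements.
Number of bases = (15 choose 2) = 105.

105


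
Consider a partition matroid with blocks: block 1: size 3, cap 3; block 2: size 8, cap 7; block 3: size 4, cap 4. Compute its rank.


Rank of a partition matroid = sum of min(|Si|, ci) for each block.
= min(3,3) + min(8,7) + min(4,4)
= 3 + 7 + 4
= 14.

14


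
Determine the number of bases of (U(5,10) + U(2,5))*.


(M1+M2)* = M1* + M2*.
M1* = U(5,10), bases: C(10,5) = 252.
M2* = U(3,5), bases: C(5,3) = 10.
|B(M*)| = 252 * 10 = 2520.

2520


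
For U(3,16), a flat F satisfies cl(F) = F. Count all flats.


Flats of U(3,16): every subset of size < 3 is a flat, plus E itself.
Count = (16 choose 0) + (16 choose 1) + (16 choose 2) + 1
     = 1 + 16 + 120 + 1
     = 138.

138


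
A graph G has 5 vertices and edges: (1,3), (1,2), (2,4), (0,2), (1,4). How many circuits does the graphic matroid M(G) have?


A circuit in a graphic matroid = edge set of a simple cycle.
G has 5 vertices and 5 edges.
Enumerating all minimal edge subsets forming cycles...
Total circuits found: 1.

1


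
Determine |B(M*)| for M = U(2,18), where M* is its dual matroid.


The dual of U(r,n) is U(n-r, n) = U(16,18).
Bases of U(16,18) are all (16)-element subsets.
|B(M*)| = C(18,16) = 18! / (16! * 2!) = 153.

153


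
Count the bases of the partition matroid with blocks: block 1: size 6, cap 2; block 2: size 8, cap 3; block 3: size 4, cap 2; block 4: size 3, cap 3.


A basis picks exactly ci elements from block i.
Number of bases = product of C(|Si|, ci).
= C(6,2) * C(8,3) * C(4,2) * C(3,3)
= 15 * 56 * 6 * 1
= 5040.

5040


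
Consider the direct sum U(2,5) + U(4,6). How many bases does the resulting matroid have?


Bases of a direct sum M1 + M2: |B| = |B(M1)| * |B(M2)|.
|B(U(2,5))| = C(5,2) = 10.
|B(U(4,6))| = C(6,4) = 15.
Total bases = 10 * 15 = 150.

150


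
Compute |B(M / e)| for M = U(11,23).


Contracting e from U(11,23) gives U(10,22).
Bases of U(10,22) = (22 choose 10) = 646646.

646646


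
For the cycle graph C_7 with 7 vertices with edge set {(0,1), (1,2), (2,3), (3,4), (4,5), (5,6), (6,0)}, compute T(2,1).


T(C_7; x,y) = x + x^2 + ... + x^(6) + y.
T(2,1) = 2^1 + 2^2 + 2^3 + 2^4 + 2^5 + 2^6 + 1
= 2 + 4 + 8 + 16 + 32 + 64 + 1
= 127.

127


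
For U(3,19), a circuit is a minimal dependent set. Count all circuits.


In U(3,19), circuits are the (4)-element subsets.
Any set of 4 elements is dependent, and removing any one element gives
an independent set of size 3, so it is a minimal dependent set.
Number of circuits = (19 choose 4) = 3876.

3876


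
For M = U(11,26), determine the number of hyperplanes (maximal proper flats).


Hyperplanes of U(11,26) are flats of rank 10.
In a uniform matroid, these are exactly the (10)-element subsets.
Count = C(26,10) = 5311735.

5311735


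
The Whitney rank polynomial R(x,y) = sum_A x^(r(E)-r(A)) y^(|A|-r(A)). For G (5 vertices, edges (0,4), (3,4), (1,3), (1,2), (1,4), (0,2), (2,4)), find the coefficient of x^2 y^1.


R(x,y) = sum over A in 2^E of x^(r(E)-r(A)) * y^(|A|-r(A)).
G has 5 vertices, 7 edges. r(E) = 4.
Enumerate all 2^7 = 128 subsets.
Count subsets with r(E)-r(A)=2 and |A|-r(A)=1: 3.

3


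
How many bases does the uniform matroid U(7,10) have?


Bases of U(7,10) are all 7-element subsets of the 10-element ground set.
Number of bases = C(10,7).
(10 choose 7) = 120.

120


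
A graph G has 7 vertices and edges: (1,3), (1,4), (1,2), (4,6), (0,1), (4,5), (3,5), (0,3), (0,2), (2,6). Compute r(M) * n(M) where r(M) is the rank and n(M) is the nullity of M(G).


r(M) = |V| - c = 7 - 1 = 6.
nullity = |E| - r(M) = 10 - 6 = 4.
Product = 6 * 4 = 24.

24


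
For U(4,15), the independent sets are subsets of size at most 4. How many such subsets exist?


Independent sets of U(4,15) are all subsets of size <= 4.
Count = C(15,0) + C(15,1) + C(15,2) + C(15,3) + C(15,4)
     = 1 + 15 + 105 + 455 + 1365
     = 1941.

1941


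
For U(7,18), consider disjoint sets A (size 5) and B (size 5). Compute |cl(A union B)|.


|A union B| = 5 + 5 = 10 (disjoint).
In U(7,18), cl(S) = S if |S| < 7, else cl(S) = E.
Since 10 >= 7, cl(A union B) = E.
|cl(A union B)| = 18.

18


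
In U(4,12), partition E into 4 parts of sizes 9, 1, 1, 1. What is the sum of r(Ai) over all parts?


r(Ai) = min(|Ai|, 4) for each part.
Sum = min(9,4) + min(1,4) + min(1,4) + min(1,4)
    = 4 + 1 + 1 + 1
    = 7.

7


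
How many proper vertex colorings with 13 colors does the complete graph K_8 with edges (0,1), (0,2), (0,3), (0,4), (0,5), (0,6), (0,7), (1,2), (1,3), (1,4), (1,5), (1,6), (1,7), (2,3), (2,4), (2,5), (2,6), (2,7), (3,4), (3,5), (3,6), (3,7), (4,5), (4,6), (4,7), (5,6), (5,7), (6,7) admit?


P(K_8, k) = k(k-1)(k-2)...(k-7).
P(13) = (13) * (12) * (11) * (10) * (9) * (8) * (7) * (6) = 51891840.

51891840


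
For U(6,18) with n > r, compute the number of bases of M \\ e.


Deleting e from U(6,18) gives U(6,17) since n > r.
Bases of U(6,17) = C(17,6) = 17! / (6! * 11!) = 12376.

12376


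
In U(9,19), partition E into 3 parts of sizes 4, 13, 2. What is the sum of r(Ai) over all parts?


r(Ai) = min(|Ai|, 9) for each part.
Sum = min(4,9) + min(13,9) + min(2,9)
    = 4 + 9 + 2
    = 15.

15


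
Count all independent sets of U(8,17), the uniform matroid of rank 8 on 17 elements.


Independent sets of U(8,17) are all subsets of size <= 8.
Count = (17 choose 0) + (17 choose 1) + (17 choose 2) + (17 choose 3) + (17 choose 4) + (17 choose 5) + (17 choose 6) + (17 choose 7) + (17 choose 8)
     = 1 + 17 + 136 + 680 + 2380 + 6188 + 12376 + 19448 + 24310
     = 65536.

65536


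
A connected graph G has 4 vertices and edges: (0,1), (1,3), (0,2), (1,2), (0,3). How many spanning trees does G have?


By Kirchhoff's matrix tree theorem, the number of spanning trees equals
the determinant of any cofactor of the Laplacian matrix L.
G has 4 vertices and 5 edges.
Computing the (3 x 3) cofactor determinant gives 8.

8


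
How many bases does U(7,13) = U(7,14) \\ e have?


Deleting e from U(7,14) gives U(7,13) since n > r.
Bases of U(7,13) = C(13,7) = 13! / (7! * 6!) = 1716.

1716


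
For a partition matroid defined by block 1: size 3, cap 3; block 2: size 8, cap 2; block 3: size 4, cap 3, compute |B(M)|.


A basis picks exactly ci elements from block i.
Number of bases = product of C(|Si|, ci).
= C(3,3) * C(8,2) * C(4,3)
= 1 * 28 * 4
= 112.

112


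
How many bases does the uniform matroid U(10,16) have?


Bases of U(10,16) are all 10-element subsets of the 16-element ground set.
Number of bases = C(16,10).
C(16,10) = 16! / (10! * 6!) = 8008.

8008


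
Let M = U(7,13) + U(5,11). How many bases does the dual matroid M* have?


(M1+M2)* = M1* + M2*.
M1* = U(6,13), bases: C(13,6) = 1716.
M2* = U(6,11), bases: C(11,6) = 462.
|B(M*)| = 1716 * 462 = 792792.

792792


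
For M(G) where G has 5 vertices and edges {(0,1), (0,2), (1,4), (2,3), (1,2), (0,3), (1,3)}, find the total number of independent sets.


An independent set in a graphic matroid is an acyclic edge subset.
G has 5 vertices and 7 edges.
Enumerate all 2^7 = 128 subsets, checking for acyclicity.
Total independent sets = 76.

76


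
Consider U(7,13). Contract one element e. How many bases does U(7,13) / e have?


Contracting e from U(7,13) gives U(6,12).
Bases of U(6,12) = (12 choose 6) = 924.

924


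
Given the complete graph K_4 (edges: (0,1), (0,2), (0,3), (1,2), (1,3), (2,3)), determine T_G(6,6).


T(K_4; x,y) = x^3 + 3x^2 + 4xy + 2x + y^3 + 3y^2 + 2y.
Substituting x=6, y=6:
= 216 + 108 + 144 + 12 + 216 + 108 + 12
= 816.

816
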